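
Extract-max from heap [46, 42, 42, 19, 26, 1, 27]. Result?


Max = 46
Replace root with last, heapify down
Resulting heap: [42, 27, 42, 19, 26, 1]


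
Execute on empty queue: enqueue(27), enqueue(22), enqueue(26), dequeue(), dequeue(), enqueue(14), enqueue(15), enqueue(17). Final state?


enqueue(27) -> [27]
enqueue(22) -> [27, 22]
enqueue(26) -> [27, 22, 26]
dequeue() returns 27 -> [22, 26]
dequeue() returns 22 -> [26]
enqueue(14) -> [26, 14]
enqueue(15) -> [26, 14, 15]
enqueue(17) -> [26, 14, 15, 17]
Final queue (front to back): [26, 14, 15, 17]


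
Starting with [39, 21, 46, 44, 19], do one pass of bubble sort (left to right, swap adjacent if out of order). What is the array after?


After one pass: [21, 39, 44, 19, 46]


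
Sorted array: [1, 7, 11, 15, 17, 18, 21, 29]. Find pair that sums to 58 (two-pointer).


Two pointers: lo=0, hi=7
No pair sums to 58


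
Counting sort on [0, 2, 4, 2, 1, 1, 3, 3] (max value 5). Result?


Count array: [1, 2, 2, 2, 1, 0]
Reconstruct: [0, 1, 1, 2, 2, 3, 3, 4]


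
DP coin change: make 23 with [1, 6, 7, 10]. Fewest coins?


dp[0]=0; dp[i]=1+min(dp[i-c] for c in coins)
...dp[18]=3, dp[19]=3, dp[20]=2, dp[21]=3, dp[22]=3, dp[23]=3
Minimum coins for 23 = 3


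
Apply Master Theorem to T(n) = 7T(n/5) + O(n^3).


a=7, b=5, c=3. log_5(7)=1.209 < c=3. Case 3: O(n^c) = O(n^3)
Complexity: O(n^3)


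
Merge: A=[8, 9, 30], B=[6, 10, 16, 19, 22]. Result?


Compare heads, take smaller each step.
Merged: [6, 8, 9, 10, 16, 19, 22, 30]


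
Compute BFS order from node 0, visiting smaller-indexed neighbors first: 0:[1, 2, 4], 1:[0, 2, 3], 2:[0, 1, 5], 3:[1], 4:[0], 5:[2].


BFS queue: start with [0]
Visit order: [0, 1, 2, 4, 3, 5]


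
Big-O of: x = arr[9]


Analysis: constant-time operation, no loop
Complexity: O(1)


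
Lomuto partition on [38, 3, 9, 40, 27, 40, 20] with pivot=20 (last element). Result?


Elements <= 20 go left of pivot.
Result: [3, 9, 20, 40, 27, 40, 38], pivot at index 2


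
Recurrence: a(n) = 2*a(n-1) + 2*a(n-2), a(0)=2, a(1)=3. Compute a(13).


Build bottom-up:
...a(11)=81568, a(12)=222848, a(13)=2*222848+2*81568=608832


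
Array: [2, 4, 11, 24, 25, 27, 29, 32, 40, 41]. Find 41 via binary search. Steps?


Search for 41:
[0,9] mid=4 arr[4]=25
[5,9] mid=7 arr[7]=32
[8,9] mid=8 arr[8]=40
[9,9] mid=9 arr[9]=41
Total: 4 comparisons


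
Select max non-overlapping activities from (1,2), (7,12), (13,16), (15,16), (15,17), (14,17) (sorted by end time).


Greedy: pick earliest-ending, then skip overlaps.
Selected (3 activities): [(1, 2), (7, 12), (13, 16)]


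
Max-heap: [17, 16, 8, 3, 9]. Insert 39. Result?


Append 39: [17, 16, 8, 3, 9, 39]
Bubble up: swap idx 5(39) with idx 2(8); swap idx 2(39) with idx 0(17)
Result: [39, 16, 17, 3, 9, 8]


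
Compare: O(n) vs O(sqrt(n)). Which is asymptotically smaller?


sublinear grows slower than linear
O(sqrt(n)) is asymptotically smaller; O(n) grows faster


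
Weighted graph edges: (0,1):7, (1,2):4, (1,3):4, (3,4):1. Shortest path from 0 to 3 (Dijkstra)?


Dijkstra from 0:
Distances: {0: 0, 1: 7, 2: 11, 3: 11, 4: 12}
Shortest distance to 3 = 11, path = [0, 1, 3]


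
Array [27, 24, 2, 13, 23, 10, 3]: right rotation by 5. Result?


Right rotate by 5: [2, 13, 23, 10, 3, 27, 24]


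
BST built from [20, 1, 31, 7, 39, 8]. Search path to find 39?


BST root = 20
Search for 39: compare at each node
Path: [20, 31, 39]


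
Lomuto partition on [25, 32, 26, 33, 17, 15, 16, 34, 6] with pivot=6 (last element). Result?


Elements <= 6 go left of pivot.
Result: [6, 32, 26, 33, 17, 15, 16, 34, 25], pivot at index 0


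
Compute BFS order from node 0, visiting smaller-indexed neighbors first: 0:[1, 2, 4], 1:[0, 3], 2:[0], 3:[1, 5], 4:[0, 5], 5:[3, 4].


BFS queue: start with [0]
Visit order: [0, 1, 2, 4, 3, 5]


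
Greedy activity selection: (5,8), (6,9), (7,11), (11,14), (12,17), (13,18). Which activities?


Greedy: pick earliest-ending, then skip overlaps.
Selected (2 activities): [(5, 8), (11, 14)]


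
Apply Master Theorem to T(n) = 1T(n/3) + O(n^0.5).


a=1, b=3, c=0.5. log_3(1)=0 < c=0.5. Case 3: O(n^c) = O(sqrt(n))
Complexity: O(sqrt(n))


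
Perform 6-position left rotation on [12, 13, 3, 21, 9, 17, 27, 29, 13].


Left rotate by 6: [27, 29, 13, 12, 13, 3, 21, 9, 17]


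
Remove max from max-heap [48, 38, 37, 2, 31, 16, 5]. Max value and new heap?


Max = 48
Replace root with last, heapify down
Resulting heap: [38, 31, 37, 2, 5, 16]


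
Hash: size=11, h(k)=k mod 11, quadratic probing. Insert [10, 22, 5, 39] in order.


Insertions: 10->slot 10; 22->slot 0; 5->slot 5; 39->slot 6
Table: [22, None, None, None, None, 5, 39, None, None, None, 10]


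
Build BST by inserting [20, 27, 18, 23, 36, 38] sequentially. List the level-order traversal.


Root = 20; build tree by BST insertion.
Level-Order traversal: [20, 18, 27, 23, 36, 38]


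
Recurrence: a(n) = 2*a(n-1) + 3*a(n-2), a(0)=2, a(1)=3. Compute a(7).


Build bottom-up:
...a(5)=303, a(6)=912, a(7)=2*912+3*303=2733


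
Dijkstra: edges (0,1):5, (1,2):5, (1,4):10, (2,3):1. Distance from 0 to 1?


Dijkstra from 0:
Distances: {0: 0, 1: 5, 2: 10, 3: 11, 4: 15}
Shortest distance to 1 = 5, path = [0, 1]


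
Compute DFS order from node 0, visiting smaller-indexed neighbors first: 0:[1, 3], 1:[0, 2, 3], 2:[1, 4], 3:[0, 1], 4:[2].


DFS stack-based: start with [0]
Visit order: [0, 1, 2, 4, 3]


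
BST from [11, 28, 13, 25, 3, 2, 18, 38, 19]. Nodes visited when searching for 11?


BST root = 11
Search for 11: compare at each node
Path: [11]


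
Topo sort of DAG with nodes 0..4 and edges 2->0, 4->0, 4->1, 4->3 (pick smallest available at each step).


Kahn's algorithm, process smallest node first
Order: [2, 4, 0, 1, 3]


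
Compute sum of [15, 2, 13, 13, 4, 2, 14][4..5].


Prefix sums: [0, 15, 17, 30, 43, 47, 49, 63]
Sum[4..5] = prefix[6] - prefix[4] = 49 - 43 = 6


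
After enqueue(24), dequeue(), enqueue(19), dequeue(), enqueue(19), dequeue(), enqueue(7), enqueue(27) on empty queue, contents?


enqueue(24) -> [24]
dequeue() returns 24 -> []
enqueue(19) -> [19]
dequeue() returns 19 -> []
enqueue(19) -> [19]
dequeue() returns 19 -> []
enqueue(7) -> [7]
enqueue(27) -> [7, 27]
Final queue (front to back): [7, 27]


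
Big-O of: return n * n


Analysis: constant-time operation, no loop
Complexity: O(1)


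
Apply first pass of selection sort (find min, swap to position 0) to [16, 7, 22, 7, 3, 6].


After one pass: [3, 7, 22, 7, 16, 6]


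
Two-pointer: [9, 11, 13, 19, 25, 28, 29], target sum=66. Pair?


Two pointers: lo=0, hi=6
No pair sums to 66


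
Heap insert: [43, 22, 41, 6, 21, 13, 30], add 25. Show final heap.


Append 25: [43, 22, 41, 6, 21, 13, 30, 25]
Bubble up: swap idx 7(25) with idx 3(6); swap idx 3(25) with idx 1(22)
Result: [43, 25, 41, 22, 21, 13, 30, 6]


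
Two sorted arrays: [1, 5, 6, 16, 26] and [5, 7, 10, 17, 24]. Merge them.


Compare heads, take smaller each step.
Merged: [1, 5, 5, 6, 7, 10, 16, 17, 24, 26]


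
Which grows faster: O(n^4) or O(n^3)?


cubic grows slower than quartic
O(n^3) is asymptotically smaller; O(n^4) grows faster


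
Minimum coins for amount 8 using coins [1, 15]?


dp[0]=0; dp[i]=1+min(dp[i-c] for c in coins)
...dp[3]=3, dp[4]=4, dp[5]=5, dp[6]=6, dp[7]=7, dp[8]=8
Minimum coins for 8 = 8


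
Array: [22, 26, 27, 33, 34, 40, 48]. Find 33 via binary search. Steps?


Search for 33:
[0,6] mid=3 arr[3]=33
Total: 1 comparisons


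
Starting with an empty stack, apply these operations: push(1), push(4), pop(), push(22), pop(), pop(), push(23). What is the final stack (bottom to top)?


push(1) -> [1]
push(4) -> [1, 4]
pop() returns 4 -> [1]
push(22) -> [1, 22]
pop() returns 22 -> [1]
pop() returns 1 -> []
push(23) -> [23]
Final stack (bottom to top): [23]


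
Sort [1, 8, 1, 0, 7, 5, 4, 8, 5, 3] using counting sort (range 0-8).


Count array: [1, 2, 0, 1, 1, 2, 0, 1, 2]
Reconstruct: [0, 1, 1, 3, 4, 5, 5, 7, 8, 8]


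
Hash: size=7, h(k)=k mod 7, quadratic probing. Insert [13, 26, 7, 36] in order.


Insertions: 13->slot 6; 26->slot 5; 7->slot 0; 36->slot 1
Table: [7, 36, None, None, None, 26, 13]


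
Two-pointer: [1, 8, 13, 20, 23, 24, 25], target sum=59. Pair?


Two pointers: lo=0, hi=6
No pair sums to 59


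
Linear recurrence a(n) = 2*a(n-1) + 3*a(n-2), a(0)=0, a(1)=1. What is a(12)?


Build bottom-up:
...a(10)=14762, a(11)=44287, a(12)=2*44287+3*14762=132860


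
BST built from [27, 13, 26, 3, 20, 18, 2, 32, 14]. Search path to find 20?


BST root = 27
Search for 20: compare at each node
Path: [27, 13, 26, 20]


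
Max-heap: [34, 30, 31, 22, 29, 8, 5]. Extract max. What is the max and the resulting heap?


Max = 34
Replace root with last, heapify down
Resulting heap: [31, 30, 8, 22, 29, 5]


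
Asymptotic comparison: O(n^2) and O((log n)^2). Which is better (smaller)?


polylogarithmic grows slower than quadratic
O((log n)^2) is asymptotically smaller; O(n^2) grows faster


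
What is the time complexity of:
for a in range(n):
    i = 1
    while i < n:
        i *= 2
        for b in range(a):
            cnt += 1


Per nesting level: O(n) * O(log n) * O(n) [triangular over a] = O(n^2 log n)
Complexity: O(n^2 log n)


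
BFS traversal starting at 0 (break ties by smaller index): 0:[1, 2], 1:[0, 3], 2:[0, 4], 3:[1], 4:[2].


BFS queue: start with [0]
Visit order: [0, 1, 2, 3, 4]


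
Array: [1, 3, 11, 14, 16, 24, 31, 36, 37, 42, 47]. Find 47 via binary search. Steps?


Search for 47:
[0,10] mid=5 arr[5]=24
[6,10] mid=8 arr[8]=37
[9,10] mid=9 arr[9]=42
[10,10] mid=10 arr[10]=47
Total: 4 comparisons


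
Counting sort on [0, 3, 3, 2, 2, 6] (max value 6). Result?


Count array: [1, 0, 2, 2, 0, 0, 1]
Reconstruct: [0, 2, 2, 3, 3, 6]


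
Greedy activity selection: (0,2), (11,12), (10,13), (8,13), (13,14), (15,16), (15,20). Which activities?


Greedy: pick earliest-ending, then skip overlaps.
Selected (4 activities): [(0, 2), (11, 12), (13, 14), (15, 16)]


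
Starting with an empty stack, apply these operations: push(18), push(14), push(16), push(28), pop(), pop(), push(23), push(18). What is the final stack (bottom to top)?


push(18) -> [18]
push(14) -> [18, 14]
push(16) -> [18, 14, 16]
push(28) -> [18, 14, 16, 28]
pop() returns 28 -> [18, 14, 16]
pop() returns 16 -> [18, 14]
push(23) -> [18, 14, 23]
push(18) -> [18, 14, 23, 18]
Final stack (bottom to top): [18, 14, 23, 18]


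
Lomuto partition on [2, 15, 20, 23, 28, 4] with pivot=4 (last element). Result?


Elements <= 4 go left of pivot.
Result: [2, 4, 20, 23, 28, 15], pivot at index 1


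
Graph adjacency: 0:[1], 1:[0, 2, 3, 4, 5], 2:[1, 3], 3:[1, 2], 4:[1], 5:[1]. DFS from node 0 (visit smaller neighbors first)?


DFS stack-based: start with [0]
Visit order: [0, 1, 2, 3, 4, 5]


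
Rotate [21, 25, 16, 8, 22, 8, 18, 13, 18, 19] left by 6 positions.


Left rotate by 6: [18, 13, 18, 19, 21, 25, 16, 8, 22, 8]


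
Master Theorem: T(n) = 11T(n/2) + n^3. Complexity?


a=11, b=2, c=3. log_2(11)=3.459 > c=3. Case 1: O(n^log_b(a)) = O(n^3.459)
Complexity: O(n^3.459)


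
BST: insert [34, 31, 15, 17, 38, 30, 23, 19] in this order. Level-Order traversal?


Root = 34; build tree by BST insertion.
Level-Order traversal: [34, 31, 38, 15, 17, 30, 23, 19]


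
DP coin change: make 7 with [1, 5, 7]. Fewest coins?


dp[0]=0; dp[i]=1+min(dp[i-c] for c in coins)
...dp[2]=2, dp[3]=3, dp[4]=4, dp[5]=1, dp[6]=2, dp[7]=1
Minimum coins for 7 = 1


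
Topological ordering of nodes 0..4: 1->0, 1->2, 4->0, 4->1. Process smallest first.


Kahn's algorithm, process smallest node first
Order: [3, 4, 1, 0, 2]


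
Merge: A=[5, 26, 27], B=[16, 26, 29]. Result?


Compare heads, take smaller each step.
Merged: [5, 16, 26, 26, 27, 29]


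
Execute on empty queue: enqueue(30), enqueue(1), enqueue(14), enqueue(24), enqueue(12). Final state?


enqueue(30) -> [30]
enqueue(1) -> [30, 1]
enqueue(14) -> [30, 1, 14]
enqueue(24) -> [30, 1, 14, 24]
enqueue(12) -> [30, 1, 14, 24, 12]
Final queue (front to back): [30, 1, 14, 24, 12]


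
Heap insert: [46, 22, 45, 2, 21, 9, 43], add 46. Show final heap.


Append 46: [46, 22, 45, 2, 21, 9, 43, 46]
Bubble up: swap idx 7(46) with idx 3(2); swap idx 3(46) with idx 1(22)
Result: [46, 46, 45, 22, 21, 9, 43, 2]


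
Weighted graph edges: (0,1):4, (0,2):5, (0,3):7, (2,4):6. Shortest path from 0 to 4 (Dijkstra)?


Dijkstra from 0:
Distances: {0: 0, 1: 4, 2: 5, 3: 7, 4: 11}
Shortest distance to 4 = 11, path = [0, 2, 4]


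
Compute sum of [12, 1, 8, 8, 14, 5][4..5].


Prefix sums: [0, 12, 13, 21, 29, 43, 48]
Sum[4..5] = prefix[6] - prefix[4] = 48 - 29 = 19


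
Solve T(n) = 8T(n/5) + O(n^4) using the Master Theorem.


a=8, b=5, c=4. log_5(8)=1.292 < c=4. Case 3: O(n^c) = O(n^4)
Complexity: O(n^4)


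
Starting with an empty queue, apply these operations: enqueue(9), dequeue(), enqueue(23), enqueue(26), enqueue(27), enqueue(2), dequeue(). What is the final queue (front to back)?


enqueue(9) -> [9]
dequeue() returns 9 -> []
enqueue(23) -> [23]
enqueue(26) -> [23, 26]
enqueue(27) -> [23, 26, 27]
enqueue(2) -> [23, 26, 27, 2]
dequeue() returns 23 -> [26, 27, 2]
Final queue (front to back): [26, 27, 2]


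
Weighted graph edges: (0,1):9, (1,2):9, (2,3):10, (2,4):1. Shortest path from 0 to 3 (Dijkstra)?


Dijkstra from 0:
Distances: {0: 0, 1: 9, 2: 18, 3: 28, 4: 19}
Shortest distance to 3 = 28, path = [0, 1, 2, 3]


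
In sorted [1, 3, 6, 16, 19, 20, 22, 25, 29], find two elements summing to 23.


Two pointers: lo=0, hi=8
Found pair: (1, 22) summing to 23


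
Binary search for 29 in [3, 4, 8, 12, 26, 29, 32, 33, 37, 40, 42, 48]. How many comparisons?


Search for 29:
[0,11] mid=5 arr[5]=29
Total: 1 comparisons


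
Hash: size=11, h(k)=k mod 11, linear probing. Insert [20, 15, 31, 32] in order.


Insertions: 20->slot 9; 15->slot 4; 31->slot 10; 32->slot 0
Table: [32, None, None, None, 15, None, None, None, None, 20, 31]


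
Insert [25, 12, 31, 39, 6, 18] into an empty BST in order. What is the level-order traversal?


Root = 25; build tree by BST insertion.
Level-Order traversal: [25, 12, 31, 6, 18, 39]


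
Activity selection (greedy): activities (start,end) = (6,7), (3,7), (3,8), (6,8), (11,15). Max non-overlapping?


Greedy: pick earliest-ending, then skip overlaps.
Selected (2 activities): [(6, 7), (11, 15)]


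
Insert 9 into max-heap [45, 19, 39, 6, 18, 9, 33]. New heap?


Append 9: [45, 19, 39, 6, 18, 9, 33, 9]
Bubble up: swap idx 7(9) with idx 3(6)
Result: [45, 19, 39, 9, 18, 9, 33, 6]


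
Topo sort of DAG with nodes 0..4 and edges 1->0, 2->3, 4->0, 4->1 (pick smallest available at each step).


Kahn's algorithm, process smallest node first
Order: [2, 3, 4, 1, 0]


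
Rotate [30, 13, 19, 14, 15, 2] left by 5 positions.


Left rotate by 5: [2, 30, 13, 19, 14, 15]


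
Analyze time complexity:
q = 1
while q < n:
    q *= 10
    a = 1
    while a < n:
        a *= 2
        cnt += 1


Per nesting level: O(log n) * O(log n) = O((log n)^2)
Complexity: O((log n)^2)


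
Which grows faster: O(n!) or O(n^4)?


quartic grows slower than factorial
O(n^4) is asymptotically smaller; O(n!) grows faster


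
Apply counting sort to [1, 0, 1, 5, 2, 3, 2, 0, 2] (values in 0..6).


Count array: [2, 2, 3, 1, 0, 1, 0]
Reconstruct: [0, 0, 1, 1, 2, 2, 2, 3, 5]


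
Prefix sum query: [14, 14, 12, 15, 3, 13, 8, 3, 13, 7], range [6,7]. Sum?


Prefix sums: [0, 14, 28, 40, 55, 58, 71, 79, 82, 95, 102]
Sum[6..7] = prefix[8] - prefix[6] = 82 - 71 = 11


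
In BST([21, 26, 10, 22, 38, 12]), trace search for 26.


BST root = 21
Search for 26: compare at each node
Path: [21, 26]


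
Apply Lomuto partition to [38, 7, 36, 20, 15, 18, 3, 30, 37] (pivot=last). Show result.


Elements <= 37 go left of pivot.
Result: [7, 36, 20, 15, 18, 3, 30, 37, 38], pivot at index 7


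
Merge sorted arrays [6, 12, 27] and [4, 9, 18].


Compare heads, take smaller each step.
Merged: [4, 6, 9, 12, 18, 27]


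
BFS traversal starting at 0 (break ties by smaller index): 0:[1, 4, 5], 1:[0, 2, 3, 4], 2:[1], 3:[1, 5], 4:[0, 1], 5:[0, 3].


BFS queue: start with [0]
Visit order: [0, 1, 4, 5, 2, 3]


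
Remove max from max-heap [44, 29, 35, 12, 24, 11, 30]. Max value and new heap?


Max = 44
Replace root with last, heapify down
Resulting heap: [35, 29, 30, 12, 24, 11]


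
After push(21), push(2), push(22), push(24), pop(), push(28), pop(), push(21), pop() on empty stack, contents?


push(21) -> [21]
push(2) -> [21, 2]
push(22) -> [21, 2, 22]
push(24) -> [21, 2, 22, 24]
pop() returns 24 -> [21, 2, 22]
push(28) -> [21, 2, 22, 28]
pop() returns 28 -> [21, 2, 22]
push(21) -> [21, 2, 22, 21]
pop() returns 21 -> [21, 2, 22]
Final stack (bottom to top): [21, 2, 22]


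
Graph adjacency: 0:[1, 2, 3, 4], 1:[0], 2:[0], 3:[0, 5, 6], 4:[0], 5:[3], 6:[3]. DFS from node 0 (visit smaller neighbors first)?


DFS stack-based: start with [0]
Visit order: [0, 1, 2, 3, 5, 6, 4]


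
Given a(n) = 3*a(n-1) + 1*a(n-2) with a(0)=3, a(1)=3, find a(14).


Build bottom-up:
...a(12)=1826283, a(13)=6031803, a(14)=3*6031803+1*1826283=19921692


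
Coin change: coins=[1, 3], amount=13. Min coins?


dp[0]=0; dp[i]=1+min(dp[i-c] for c in coins)
...dp[8]=4, dp[9]=3, dp[10]=4, dp[11]=5, dp[12]=4, dp[13]=5
Minimum coins for 13 = 5


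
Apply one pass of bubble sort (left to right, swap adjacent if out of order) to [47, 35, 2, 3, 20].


After one pass: [35, 2, 3, 20, 47]


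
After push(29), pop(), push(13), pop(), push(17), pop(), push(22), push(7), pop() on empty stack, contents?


push(29) -> [29]
pop() returns 29 -> []
push(13) -> [13]
pop() returns 13 -> []
push(17) -> [17]
pop() returns 17 -> []
push(22) -> [22]
push(7) -> [22, 7]
pop() returns 7 -> [22]
Final stack (bottom to top): [22]


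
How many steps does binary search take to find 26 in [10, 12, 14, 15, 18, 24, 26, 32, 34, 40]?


Search for 26:
[0,9] mid=4 arr[4]=18
[5,9] mid=7 arr[7]=32
[5,6] mid=5 arr[5]=24
[6,6] mid=6 arr[6]=26
Total: 4 comparisons


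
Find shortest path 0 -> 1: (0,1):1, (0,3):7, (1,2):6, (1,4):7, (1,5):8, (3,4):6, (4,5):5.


Dijkstra from 0:
Distances: {0: 0, 1: 1, 2: 7, 3: 7, 4: 8, 5: 9}
Shortest distance to 1 = 1, path = [0, 1]


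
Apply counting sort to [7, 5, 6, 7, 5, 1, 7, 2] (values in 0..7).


Count array: [0, 1, 1, 0, 0, 2, 1, 3]
Reconstruct: [1, 2, 5, 5, 6, 7, 7, 7]


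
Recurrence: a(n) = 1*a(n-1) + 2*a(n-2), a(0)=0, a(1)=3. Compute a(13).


Build bottom-up:
...a(11)=2049, a(12)=4095, a(13)=1*4095+2*2049=8193


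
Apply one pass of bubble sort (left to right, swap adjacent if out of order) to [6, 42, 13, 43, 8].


After one pass: [6, 13, 42, 8, 43]


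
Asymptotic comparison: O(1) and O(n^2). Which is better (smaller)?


constant grows slower than quadratic
O(1) is asymptotically smaller; O(n^2) grows faster


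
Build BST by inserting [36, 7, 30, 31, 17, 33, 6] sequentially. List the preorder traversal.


Root = 36; build tree by BST insertion.
Preorder traversal: [36, 7, 6, 30, 17, 31, 33]


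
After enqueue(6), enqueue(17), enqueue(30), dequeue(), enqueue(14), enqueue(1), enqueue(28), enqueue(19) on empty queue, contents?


enqueue(6) -> [6]
enqueue(17) -> [6, 17]
enqueue(30) -> [6, 17, 30]
dequeue() returns 6 -> [17, 30]
enqueue(14) -> [17, 30, 14]
enqueue(1) -> [17, 30, 14, 1]
enqueue(28) -> [17, 30, 14, 1, 28]
enqueue(19) -> [17, 30, 14, 1, 28, 19]
Final queue (front to back): [17, 30, 14, 1, 28, 19]


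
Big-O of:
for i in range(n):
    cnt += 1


Per nesting level: O(n) = O(n)
Complexity: O(n)


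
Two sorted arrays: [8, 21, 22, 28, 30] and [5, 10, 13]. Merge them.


Compare heads, take smaller each step.
Merged: [5, 8, 10, 13, 21, 22, 28, 30]


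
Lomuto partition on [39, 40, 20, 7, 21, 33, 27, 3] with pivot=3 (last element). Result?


Elements <= 3 go left of pivot.
Result: [3, 40, 20, 7, 21, 33, 27, 39], pivot at index 0


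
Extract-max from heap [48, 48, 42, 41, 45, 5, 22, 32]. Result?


Max = 48
Replace root with last, heapify down
Resulting heap: [48, 45, 42, 41, 32, 5, 22]


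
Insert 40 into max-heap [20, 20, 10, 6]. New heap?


Append 40: [20, 20, 10, 6, 40]
Bubble up: swap idx 4(40) with idx 1(20); swap idx 1(40) with idx 0(20)
Result: [40, 20, 10, 6, 20]


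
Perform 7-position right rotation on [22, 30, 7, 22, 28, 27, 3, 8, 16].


Right rotate by 7: [7, 22, 28, 27, 3, 8, 16, 22, 30]


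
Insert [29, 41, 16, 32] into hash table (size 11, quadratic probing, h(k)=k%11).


Insertions: 29->slot 7; 41->slot 8; 16->slot 5; 32->slot 10
Table: [None, None, None, None, None, 16, None, 29, 41, None, 32]


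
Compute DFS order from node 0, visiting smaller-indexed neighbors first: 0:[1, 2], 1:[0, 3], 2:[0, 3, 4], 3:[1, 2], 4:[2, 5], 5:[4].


DFS stack-based: start with [0]
Visit order: [0, 1, 3, 2, 4, 5]


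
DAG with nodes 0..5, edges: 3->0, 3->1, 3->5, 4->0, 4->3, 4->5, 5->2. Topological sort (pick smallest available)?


Kahn's algorithm, process smallest node first
Order: [4, 3, 0, 1, 5, 2]


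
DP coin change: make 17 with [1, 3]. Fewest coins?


dp[0]=0; dp[i]=1+min(dp[i-c] for c in coins)
...dp[12]=4, dp[13]=5, dp[14]=6, dp[15]=5, dp[16]=6, dp[17]=7
Minimum coins for 17 = 7


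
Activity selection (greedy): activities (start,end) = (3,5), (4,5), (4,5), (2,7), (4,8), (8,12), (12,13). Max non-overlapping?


Greedy: pick earliest-ending, then skip overlaps.
Selected (3 activities): [(3, 5), (8, 12), (12, 13)]


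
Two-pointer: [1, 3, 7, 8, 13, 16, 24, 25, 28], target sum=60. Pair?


Two pointers: lo=0, hi=8
No pair sums to 60


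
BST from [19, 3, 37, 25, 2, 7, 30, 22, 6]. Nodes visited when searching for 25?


BST root = 19
Search for 25: compare at each node
Path: [19, 37, 25]


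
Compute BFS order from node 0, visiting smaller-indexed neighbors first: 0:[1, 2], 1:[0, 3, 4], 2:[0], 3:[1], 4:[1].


BFS queue: start with [0]
Visit order: [0, 1, 2, 3, 4]


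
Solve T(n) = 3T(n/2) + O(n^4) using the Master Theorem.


a=3, b=2, c=4. log_2(3)=1.585 < c=4. Case 3: O(n^c) = O(n^4)
Complexity: O(n^4)


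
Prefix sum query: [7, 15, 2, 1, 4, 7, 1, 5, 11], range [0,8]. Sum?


Prefix sums: [0, 7, 22, 24, 25, 29, 36, 37, 42, 53]
Sum[0..8] = prefix[9] - prefix[0] = 53 - 0 = 53


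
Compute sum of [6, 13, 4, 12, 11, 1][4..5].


Prefix sums: [0, 6, 19, 23, 35, 46, 47]
Sum[4..5] = prefix[6] - prefix[4] = 47 - 35 = 12


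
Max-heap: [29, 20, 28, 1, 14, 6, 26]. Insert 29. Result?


Append 29: [29, 20, 28, 1, 14, 6, 26, 29]
Bubble up: swap idx 7(29) with idx 3(1); swap idx 3(29) with idx 1(20)
Result: [29, 29, 28, 20, 14, 6, 26, 1]


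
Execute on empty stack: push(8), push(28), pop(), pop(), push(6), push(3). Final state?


push(8) -> [8]
push(28) -> [8, 28]
pop() returns 28 -> [8]
pop() returns 8 -> []
push(6) -> [6]
push(3) -> [6, 3]
Final stack (bottom to top): [6, 3]


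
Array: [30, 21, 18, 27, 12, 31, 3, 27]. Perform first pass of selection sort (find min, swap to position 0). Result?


After one pass: [3, 21, 18, 27, 12, 31, 30, 27]


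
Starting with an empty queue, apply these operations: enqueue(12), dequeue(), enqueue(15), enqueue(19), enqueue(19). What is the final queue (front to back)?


enqueue(12) -> [12]
dequeue() returns 12 -> []
enqueue(15) -> [15]
enqueue(19) -> [15, 19]
enqueue(19) -> [15, 19, 19]
Final queue (front to back): [15, 19, 19]


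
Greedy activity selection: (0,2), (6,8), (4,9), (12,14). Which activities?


Greedy: pick earliest-ending, then skip overlaps.
Selected (3 activities): [(0, 2), (6, 8), (12, 14)]


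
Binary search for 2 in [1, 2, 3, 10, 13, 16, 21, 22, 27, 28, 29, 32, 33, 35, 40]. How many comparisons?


Search for 2:
[0,14] mid=7 arr[7]=22
[0,6] mid=3 arr[3]=10
[0,2] mid=1 arr[1]=2
Total: 3 comparisons


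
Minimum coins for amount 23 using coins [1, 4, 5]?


dp[0]=0; dp[i]=1+min(dp[i-c] for c in coins)
...dp[18]=4, dp[19]=4, dp[20]=4, dp[21]=5, dp[22]=5, dp[23]=5
Minimum coins for 23 = 5


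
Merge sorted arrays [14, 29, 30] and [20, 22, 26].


Compare heads, take smaller each step.
Merged: [14, 20, 22, 26, 29, 30]


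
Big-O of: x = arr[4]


Analysis: constant-time operation, no loop
Complexity: O(1)


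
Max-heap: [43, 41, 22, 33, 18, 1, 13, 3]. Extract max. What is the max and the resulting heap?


Max = 43
Replace root with last, heapify down
Resulting heap: [41, 33, 22, 3, 18, 1, 13]


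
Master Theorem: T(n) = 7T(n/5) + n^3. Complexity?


a=7, b=5, c=3. log_5(7)=1.209 < c=3. Case 3: O(n^c) = O(n^3)
Complexity: O(n^3)


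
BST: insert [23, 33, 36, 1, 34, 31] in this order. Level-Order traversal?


Root = 23; build tree by BST insertion.
Level-Order traversal: [23, 1, 33, 31, 36, 34]


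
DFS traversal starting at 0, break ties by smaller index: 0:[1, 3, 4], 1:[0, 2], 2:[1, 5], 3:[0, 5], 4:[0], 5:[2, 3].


DFS stack-based: start with [0]
Visit order: [0, 1, 2, 5, 3, 4]


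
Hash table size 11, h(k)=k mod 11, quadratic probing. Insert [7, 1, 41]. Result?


Insertions: 7->slot 7; 1->slot 1; 41->slot 8
Table: [None, 1, None, None, None, None, None, 7, 41, None, None]


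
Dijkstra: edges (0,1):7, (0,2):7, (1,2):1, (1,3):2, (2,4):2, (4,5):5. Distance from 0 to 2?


Dijkstra from 0:
Distances: {0: 0, 1: 7, 2: 7, 3: 9, 4: 9, 5: 14}
Shortest distance to 2 = 7, path = [0, 2]


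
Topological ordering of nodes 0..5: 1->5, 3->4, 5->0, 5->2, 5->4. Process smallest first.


Kahn's algorithm, process smallest node first
Order: [1, 3, 5, 0, 2, 4]


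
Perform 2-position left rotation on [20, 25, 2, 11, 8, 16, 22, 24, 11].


Left rotate by 2: [2, 11, 8, 16, 22, 24, 11, 20, 25]


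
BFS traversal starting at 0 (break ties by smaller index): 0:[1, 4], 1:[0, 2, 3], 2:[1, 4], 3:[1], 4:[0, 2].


BFS queue: start with [0]
Visit order: [0, 1, 4, 2, 3]


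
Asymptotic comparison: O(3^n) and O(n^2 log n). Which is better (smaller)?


n^2 log n grows slower than exponential (base 3)
O(n^2 log n) is asymptotically smaller; O(3^n) grows faster


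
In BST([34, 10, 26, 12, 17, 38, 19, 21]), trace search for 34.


BST root = 34
Search for 34: compare at each node
Path: [34]


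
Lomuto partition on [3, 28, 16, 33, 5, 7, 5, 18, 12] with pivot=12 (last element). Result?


Elements <= 12 go left of pivot.
Result: [3, 5, 7, 5, 12, 16, 33, 18, 28], pivot at index 4


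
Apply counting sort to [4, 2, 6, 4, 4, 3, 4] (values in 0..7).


Count array: [0, 0, 1, 1, 4, 0, 1, 0]
Reconstruct: [2, 3, 4, 4, 4, 4, 6]


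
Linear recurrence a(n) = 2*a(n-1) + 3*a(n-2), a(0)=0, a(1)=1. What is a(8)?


Build bottom-up:
...a(6)=182, a(7)=547, a(8)=2*547+3*182=1640


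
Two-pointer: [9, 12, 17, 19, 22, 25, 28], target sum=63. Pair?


Two pointers: lo=0, hi=6
No pair sums to 63


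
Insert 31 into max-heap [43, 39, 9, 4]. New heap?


Append 31: [43, 39, 9, 4, 31]
Bubble up: no swaps needed
Result: [43, 39, 9, 4, 31]


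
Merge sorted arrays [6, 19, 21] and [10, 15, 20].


Compare heads, take smaller each step.
Merged: [6, 10, 15, 19, 20, 21]


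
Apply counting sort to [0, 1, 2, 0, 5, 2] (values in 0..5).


Count array: [2, 1, 2, 0, 0, 1]
Reconstruct: [0, 0, 1, 2, 2, 5]


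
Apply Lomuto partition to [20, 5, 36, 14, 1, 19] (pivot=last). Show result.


Elements <= 19 go left of pivot.
Result: [5, 14, 1, 19, 36, 20], pivot at index 3


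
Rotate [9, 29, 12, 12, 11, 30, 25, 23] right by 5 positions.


Right rotate by 5: [12, 11, 30, 25, 23, 9, 29, 12]


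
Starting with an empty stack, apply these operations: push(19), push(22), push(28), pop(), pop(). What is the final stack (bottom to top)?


push(19) -> [19]
push(22) -> [19, 22]
push(28) -> [19, 22, 28]
pop() returns 28 -> [19, 22]
pop() returns 22 -> [19]
Final stack (bottom to top): [19]


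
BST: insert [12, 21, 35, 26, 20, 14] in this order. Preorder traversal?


Root = 12; build tree by BST insertion.
Preorder traversal: [12, 21, 20, 14, 35, 26]


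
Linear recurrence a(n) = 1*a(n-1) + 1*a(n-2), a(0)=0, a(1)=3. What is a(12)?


Build bottom-up:
...a(10)=165, a(11)=267, a(12)=1*267+1*165=432


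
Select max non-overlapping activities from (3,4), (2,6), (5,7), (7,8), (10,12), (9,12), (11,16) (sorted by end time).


Greedy: pick earliest-ending, then skip overlaps.
Selected (4 activities): [(3, 4), (5, 7), (7, 8), (10, 12)]


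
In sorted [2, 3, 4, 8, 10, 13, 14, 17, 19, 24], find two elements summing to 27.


Two pointers: lo=0, hi=9
Found pair: (3, 24) summing to 27


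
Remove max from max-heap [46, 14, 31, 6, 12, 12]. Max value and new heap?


Max = 46
Replace root with last, heapify down
Resulting heap: [31, 14, 12, 6, 12]


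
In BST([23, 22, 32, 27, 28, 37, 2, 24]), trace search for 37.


BST root = 23
Search for 37: compare at each node
Path: [23, 32, 37]


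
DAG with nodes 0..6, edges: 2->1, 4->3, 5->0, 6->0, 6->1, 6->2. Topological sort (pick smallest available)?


Kahn's algorithm, process smallest node first
Order: [4, 3, 5, 6, 0, 2, 1]


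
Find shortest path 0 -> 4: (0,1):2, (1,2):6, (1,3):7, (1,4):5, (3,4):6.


Dijkstra from 0:
Distances: {0: 0, 1: 2, 2: 8, 3: 9, 4: 7}
Shortest distance to 4 = 7, path = [0, 1, 4]


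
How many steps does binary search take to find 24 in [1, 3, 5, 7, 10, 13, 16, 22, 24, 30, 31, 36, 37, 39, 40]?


Search for 24:
[0,14] mid=7 arr[7]=22
[8,14] mid=11 arr[11]=36
[8,10] mid=9 arr[9]=30
[8,8] mid=8 arr[8]=24
Total: 4 comparisons


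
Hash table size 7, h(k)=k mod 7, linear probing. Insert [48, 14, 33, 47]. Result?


Insertions: 48->slot 6; 14->slot 0; 33->slot 5; 47->slot 1
Table: [14, 47, None, None, None, 33, 48]


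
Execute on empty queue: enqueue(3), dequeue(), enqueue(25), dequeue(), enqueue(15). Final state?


enqueue(3) -> [3]
dequeue() returns 3 -> []
enqueue(25) -> [25]
dequeue() returns 25 -> []
enqueue(15) -> [15]
Final queue (front to back): [15]


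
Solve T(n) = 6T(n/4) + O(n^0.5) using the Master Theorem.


a=6, b=4, c=0.5. log_4(6)=1.292 > c=0.5. Case 1: O(n^log_b(a)) = O(n^1.292)
Complexity: O(n^1.292)


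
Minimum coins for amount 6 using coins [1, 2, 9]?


dp[0]=0; dp[i]=1+min(dp[i-c] for c in coins)
...dp[1]=1, dp[2]=1, dp[3]=2, dp[4]=2, dp[5]=3, dp[6]=3
Minimum coins for 6 = 3


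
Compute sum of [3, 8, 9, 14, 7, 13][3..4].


Prefix sums: [0, 3, 11, 20, 34, 41, 54]
Sum[3..4] = prefix[5] - prefix[3] = 41 - 20 = 21


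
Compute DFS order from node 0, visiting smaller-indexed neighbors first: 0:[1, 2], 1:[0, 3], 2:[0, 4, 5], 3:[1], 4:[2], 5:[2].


DFS stack-based: start with [0]
Visit order: [0, 1, 3, 2, 4, 5]


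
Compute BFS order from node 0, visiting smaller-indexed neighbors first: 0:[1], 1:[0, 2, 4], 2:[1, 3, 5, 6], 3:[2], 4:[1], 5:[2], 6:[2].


BFS queue: start with [0]
Visit order: [0, 1, 2, 4, 3, 5, 6]


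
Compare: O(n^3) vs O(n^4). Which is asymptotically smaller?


cubic grows slower than quartic
O(n^3) is asymptotically smaller; O(n^4) grows faster


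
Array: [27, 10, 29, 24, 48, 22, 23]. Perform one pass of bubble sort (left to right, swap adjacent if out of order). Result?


After one pass: [10, 27, 24, 29, 22, 23, 48]


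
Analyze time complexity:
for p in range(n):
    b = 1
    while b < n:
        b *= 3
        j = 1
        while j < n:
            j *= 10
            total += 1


Per nesting level: O(n) * O(log n) * O(log n) = O(n (log n)^2)
Complexity: O(n (log n)^2)


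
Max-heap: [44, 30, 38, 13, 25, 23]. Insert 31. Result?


Append 31: [44, 30, 38, 13, 25, 23, 31]
Bubble up: no swaps needed
Result: [44, 30, 38, 13, 25, 23, 31]


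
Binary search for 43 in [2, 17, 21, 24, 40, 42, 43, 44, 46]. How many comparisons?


Search for 43:
[0,8] mid=4 arr[4]=40
[5,8] mid=6 arr[6]=43
Total: 2 comparisons


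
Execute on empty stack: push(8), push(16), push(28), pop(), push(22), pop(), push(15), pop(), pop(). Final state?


push(8) -> [8]
push(16) -> [8, 16]
push(28) -> [8, 16, 28]
pop() returns 28 -> [8, 16]
push(22) -> [8, 16, 22]
pop() returns 22 -> [8, 16]
push(15) -> [8, 16, 15]
pop() returns 15 -> [8, 16]
pop() returns 16 -> [8]
Final stack (bottom to top): [8]


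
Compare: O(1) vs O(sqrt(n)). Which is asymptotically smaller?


constant grows slower than sublinear
O(1) is asymptotically smaller; O(sqrt(n)) grows faster


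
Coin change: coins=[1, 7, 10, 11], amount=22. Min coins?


dp[0]=0; dp[i]=1+min(dp[i-c] for c in coins)
...dp[17]=2, dp[18]=2, dp[19]=3, dp[20]=2, dp[21]=2, dp[22]=2
Minimum coins for 22 = 2


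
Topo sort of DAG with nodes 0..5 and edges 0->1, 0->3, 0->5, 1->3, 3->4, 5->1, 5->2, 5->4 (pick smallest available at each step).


Kahn's algorithm, process smallest node first
Order: [0, 5, 1, 2, 3, 4]


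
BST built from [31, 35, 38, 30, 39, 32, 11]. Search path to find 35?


BST root = 31
Search for 35: compare at each node
Path: [31, 35]


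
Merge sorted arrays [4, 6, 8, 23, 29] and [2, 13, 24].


Compare heads, take smaller each step.
Merged: [2, 4, 6, 8, 13, 23, 24, 29]


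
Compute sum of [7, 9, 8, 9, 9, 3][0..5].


Prefix sums: [0, 7, 16, 24, 33, 42, 45]
Sum[0..5] = prefix[6] - prefix[0] = 45 - 0 = 45


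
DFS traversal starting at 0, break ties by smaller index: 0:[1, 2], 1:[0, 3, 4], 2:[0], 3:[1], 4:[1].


DFS stack-based: start with [0]
Visit order: [0, 1, 3, 4, 2]


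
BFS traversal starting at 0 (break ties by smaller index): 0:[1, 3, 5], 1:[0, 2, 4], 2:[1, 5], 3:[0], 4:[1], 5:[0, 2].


BFS queue: start with [0]
Visit order: [0, 1, 3, 5, 2, 4]


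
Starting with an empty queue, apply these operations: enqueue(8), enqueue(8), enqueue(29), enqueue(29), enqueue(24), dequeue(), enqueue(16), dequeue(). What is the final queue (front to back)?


enqueue(8) -> [8]
enqueue(8) -> [8, 8]
enqueue(29) -> [8, 8, 29]
enqueue(29) -> [8, 8, 29, 29]
enqueue(24) -> [8, 8, 29, 29, 24]
dequeue() returns 8 -> [8, 29, 29, 24]
enqueue(16) -> [8, 29, 29, 24, 16]
dequeue() returns 8 -> [29, 29, 24, 16]
Final queue (front to back): [29, 29, 24, 16]


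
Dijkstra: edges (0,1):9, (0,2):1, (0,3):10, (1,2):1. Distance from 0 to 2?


Dijkstra from 0:
Distances: {0: 0, 1: 2, 2: 1, 3: 10}
Shortest distance to 2 = 1, path = [0, 2]


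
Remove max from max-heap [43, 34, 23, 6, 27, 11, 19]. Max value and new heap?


Max = 43
Replace root with last, heapify down
Resulting heap: [34, 27, 23, 6, 19, 11]


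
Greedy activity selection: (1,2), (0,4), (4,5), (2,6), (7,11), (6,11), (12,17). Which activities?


Greedy: pick earliest-ending, then skip overlaps.
Selected (4 activities): [(1, 2), (4, 5), (7, 11), (12, 17)]


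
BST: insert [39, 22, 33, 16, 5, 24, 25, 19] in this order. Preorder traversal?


Root = 39; build tree by BST insertion.
Preorder traversal: [39, 22, 16, 5, 19, 33, 24, 25]


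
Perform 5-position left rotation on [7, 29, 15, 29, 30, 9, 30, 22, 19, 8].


Left rotate by 5: [9, 30, 22, 19, 8, 7, 29, 15, 29, 30]


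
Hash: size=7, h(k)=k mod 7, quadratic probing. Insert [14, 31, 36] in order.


Insertions: 14->slot 0; 31->slot 3; 36->slot 1
Table: [14, 36, None, 31, None, None, None]


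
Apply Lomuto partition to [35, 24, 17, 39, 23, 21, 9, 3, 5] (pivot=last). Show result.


Elements <= 5 go left of pivot.
Result: [3, 5, 17, 39, 23, 21, 9, 35, 24], pivot at index 1


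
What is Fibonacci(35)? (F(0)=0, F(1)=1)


F(n)=F(n-1)+F(n-2)
...F(33)=3524578, F(34)=5702887, F(35)=9227465


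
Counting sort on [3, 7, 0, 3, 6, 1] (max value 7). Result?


Count array: [1, 1, 0, 2, 0, 0, 1, 1]
Reconstruct: [0, 1, 3, 3, 6, 7]


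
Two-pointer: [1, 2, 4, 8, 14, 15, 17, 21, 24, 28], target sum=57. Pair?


Two pointers: lo=0, hi=9
No pair sums to 57


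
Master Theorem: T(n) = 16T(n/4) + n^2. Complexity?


a=16, b=4, c=2. log_4(16)=2 = c=2. Case 2: O(n^c log n) = O(n^2 log n)
Complexity: O(n^2 log n)


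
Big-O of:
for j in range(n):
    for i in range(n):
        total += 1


Per nesting level: O(n) * O(n) = O(n^2)
Complexity: O(n^2)


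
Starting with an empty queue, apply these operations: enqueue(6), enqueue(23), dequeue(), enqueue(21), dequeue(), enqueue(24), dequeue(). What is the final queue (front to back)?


enqueue(6) -> [6]
enqueue(23) -> [6, 23]
dequeue() returns 6 -> [23]
enqueue(21) -> [23, 21]
dequeue() returns 23 -> [21]
enqueue(24) -> [21, 24]
dequeue() returns 21 -> [24]
Final queue (front to back): [24]


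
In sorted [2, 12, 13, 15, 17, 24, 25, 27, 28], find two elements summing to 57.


Two pointers: lo=0, hi=8
No pair sums to 57


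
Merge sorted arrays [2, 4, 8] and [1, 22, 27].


Compare heads, take smaller each step.
Merged: [1, 2, 4, 8, 22, 27]


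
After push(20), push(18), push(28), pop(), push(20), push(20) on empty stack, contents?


push(20) -> [20]
push(18) -> [20, 18]
push(28) -> [20, 18, 28]
pop() returns 28 -> [20, 18]
push(20) -> [20, 18, 20]
push(20) -> [20, 18, 20, 20]
Final stack (bottom to top): [20, 18, 20, 20]


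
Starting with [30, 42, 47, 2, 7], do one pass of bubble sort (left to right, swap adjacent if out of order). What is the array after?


After one pass: [30, 42, 2, 7, 47]


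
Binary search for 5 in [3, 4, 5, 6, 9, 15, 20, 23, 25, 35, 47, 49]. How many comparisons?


Search for 5:
[0,11] mid=5 arr[5]=15
[0,4] mid=2 arr[2]=5
Total: 2 comparisons


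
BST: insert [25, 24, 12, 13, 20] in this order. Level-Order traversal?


Root = 25; build tree by BST insertion.
Level-Order traversal: [25, 24, 12, 13, 20]


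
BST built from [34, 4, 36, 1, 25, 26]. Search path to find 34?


BST root = 34
Search for 34: compare at each node
Path: [34]


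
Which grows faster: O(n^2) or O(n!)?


quadratic grows slower than factorial
O(n^2) is asymptotically smaller; O(n!) grows faster


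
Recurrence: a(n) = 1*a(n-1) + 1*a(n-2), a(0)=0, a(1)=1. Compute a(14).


Build bottom-up:
...a(12)=144, a(13)=233, a(14)=1*233+1*144=377


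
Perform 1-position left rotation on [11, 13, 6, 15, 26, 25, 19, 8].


Left rotate by 1: [13, 6, 15, 26, 25, 19, 8, 11]


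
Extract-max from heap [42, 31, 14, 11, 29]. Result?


Max = 42
Replace root with last, heapify down
Resulting heap: [31, 29, 14, 11]


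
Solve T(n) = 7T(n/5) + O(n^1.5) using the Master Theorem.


a=7, b=5, c=1.5. log_5(7)=1.209 < c=1.5. Case 3: O(n^c) = O(n^1.500)
Complexity: O(n^1.500)


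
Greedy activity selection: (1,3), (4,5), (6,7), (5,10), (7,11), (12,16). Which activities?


Greedy: pick earliest-ending, then skip overlaps.
Selected (5 activities): [(1, 3), (4, 5), (6, 7), (7, 11), (12, 16)]


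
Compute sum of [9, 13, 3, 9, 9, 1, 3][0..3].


Prefix sums: [0, 9, 22, 25, 34, 43, 44, 47]
Sum[0..3] = prefix[4] - prefix[0] = 34 - 0 = 34


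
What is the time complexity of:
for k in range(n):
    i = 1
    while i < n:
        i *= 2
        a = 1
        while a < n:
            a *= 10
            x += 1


Per nesting level: O(n) * O(log n) * O(log n) = O(n (log n)^2)
Complexity: O(n (log n)^2)


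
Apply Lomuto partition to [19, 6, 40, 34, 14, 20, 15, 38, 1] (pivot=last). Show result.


Elements <= 1 go left of pivot.
Result: [1, 6, 40, 34, 14, 20, 15, 38, 19], pivot at index 0


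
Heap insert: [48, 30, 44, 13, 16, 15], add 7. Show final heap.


Append 7: [48, 30, 44, 13, 16, 15, 7]
Bubble up: no swaps needed
Result: [48, 30, 44, 13, 16, 15, 7]
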